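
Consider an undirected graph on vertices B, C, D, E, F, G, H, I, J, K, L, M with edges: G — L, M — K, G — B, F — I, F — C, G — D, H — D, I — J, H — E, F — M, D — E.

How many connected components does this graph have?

From B: component {B, D, E, G, H, L}.
From C: component {C, F, I, J, K, M}.
That's 2 components.

2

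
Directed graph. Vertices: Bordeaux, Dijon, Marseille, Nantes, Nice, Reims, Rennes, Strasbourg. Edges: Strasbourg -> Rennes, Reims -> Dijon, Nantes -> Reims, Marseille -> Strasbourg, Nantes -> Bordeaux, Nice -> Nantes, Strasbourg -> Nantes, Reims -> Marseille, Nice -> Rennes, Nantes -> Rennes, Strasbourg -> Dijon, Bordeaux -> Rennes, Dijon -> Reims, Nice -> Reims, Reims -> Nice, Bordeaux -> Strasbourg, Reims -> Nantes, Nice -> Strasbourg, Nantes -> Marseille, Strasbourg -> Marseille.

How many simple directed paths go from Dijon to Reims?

1

Dijon→Reims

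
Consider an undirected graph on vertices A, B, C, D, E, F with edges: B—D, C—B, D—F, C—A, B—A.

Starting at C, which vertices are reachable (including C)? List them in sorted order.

A, B, C, D, F

Start at C.
Its neighbours: A, B.
Then their neighbours: D.
Then next layer: F.
Nothing further is reachable.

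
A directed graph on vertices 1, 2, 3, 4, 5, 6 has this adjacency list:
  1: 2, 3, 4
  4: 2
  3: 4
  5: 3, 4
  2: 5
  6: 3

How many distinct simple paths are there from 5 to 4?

2

5→3→4
5→4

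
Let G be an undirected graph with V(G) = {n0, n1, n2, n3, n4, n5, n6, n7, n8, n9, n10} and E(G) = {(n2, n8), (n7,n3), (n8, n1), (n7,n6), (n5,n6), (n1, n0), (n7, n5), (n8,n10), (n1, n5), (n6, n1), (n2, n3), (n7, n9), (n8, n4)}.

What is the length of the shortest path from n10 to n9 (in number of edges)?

Distance 0: n10.
Distance 1: n8.
Distance 2: n1, n2, n4.
Distance 3: n0, n3, n5, n6.
Distance 4: n7.
Distance 5: n9 — contains n9.

5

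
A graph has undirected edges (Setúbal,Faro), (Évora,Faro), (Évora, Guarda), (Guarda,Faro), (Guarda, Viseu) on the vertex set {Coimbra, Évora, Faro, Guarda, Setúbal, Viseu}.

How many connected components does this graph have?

From Coimbra: component {Coimbra}.
From Évora: component {Évora, Faro, Guarda, Setúbal, Viseu}.
That's 2 components.

2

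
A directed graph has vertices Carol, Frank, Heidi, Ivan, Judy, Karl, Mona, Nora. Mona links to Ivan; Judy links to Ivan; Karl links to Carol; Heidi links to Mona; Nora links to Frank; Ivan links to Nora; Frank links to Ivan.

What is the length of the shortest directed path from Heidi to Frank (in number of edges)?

Distance 0: Heidi.
Distance 1: Mona.
Distance 2: Ivan.
Distance 3: Nora.
Distance 4: Frank — contains Frank.

4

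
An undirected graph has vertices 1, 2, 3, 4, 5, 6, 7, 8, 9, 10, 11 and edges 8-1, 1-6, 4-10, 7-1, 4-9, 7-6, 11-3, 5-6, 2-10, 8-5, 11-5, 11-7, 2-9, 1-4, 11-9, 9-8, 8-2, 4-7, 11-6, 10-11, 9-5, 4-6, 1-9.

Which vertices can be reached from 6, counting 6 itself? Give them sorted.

1, 2, 3, 4, 5, 6, 7, 8, 9, 10, 11

Start at 6.
Its neighbours: 1, 4, 5, 7, 11.
Then their neighbours: 3, 8, 9, 10.
Then next layer: 2.
Every vertex is now reached.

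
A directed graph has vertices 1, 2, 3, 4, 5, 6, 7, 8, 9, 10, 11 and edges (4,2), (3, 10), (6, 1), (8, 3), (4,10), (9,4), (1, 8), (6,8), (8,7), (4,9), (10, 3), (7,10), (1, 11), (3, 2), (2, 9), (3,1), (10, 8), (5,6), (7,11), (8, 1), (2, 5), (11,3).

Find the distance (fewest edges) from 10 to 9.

3

Distance 0: 10.
Distance 1: 3, 8.
Distance 2: 1, 2, 7.
Distance 3: 5, 9, 11 — contains 9.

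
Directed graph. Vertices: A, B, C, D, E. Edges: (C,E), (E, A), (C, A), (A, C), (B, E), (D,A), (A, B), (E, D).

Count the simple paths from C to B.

C→A→B
C→E→A→B
C→E→D→A→B

3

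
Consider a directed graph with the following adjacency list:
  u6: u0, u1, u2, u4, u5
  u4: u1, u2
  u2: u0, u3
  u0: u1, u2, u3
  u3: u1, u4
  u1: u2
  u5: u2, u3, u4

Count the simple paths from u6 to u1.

u6→u0→u1
u6→u0→u2→u3→u1
u6→u0→u2→u3→u4→u1
u6→u0→u3→u1
u6→u0→u3→u4→u1
u6→u1
u6→u2→u0→u1
u6→u2→u0→u3→u1
... and 19 more.

27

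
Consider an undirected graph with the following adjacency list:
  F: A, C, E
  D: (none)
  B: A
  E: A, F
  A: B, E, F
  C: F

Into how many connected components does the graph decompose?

2

From A: component {A, B, C, E, F}.
From D: component {D}.
That's 2 components.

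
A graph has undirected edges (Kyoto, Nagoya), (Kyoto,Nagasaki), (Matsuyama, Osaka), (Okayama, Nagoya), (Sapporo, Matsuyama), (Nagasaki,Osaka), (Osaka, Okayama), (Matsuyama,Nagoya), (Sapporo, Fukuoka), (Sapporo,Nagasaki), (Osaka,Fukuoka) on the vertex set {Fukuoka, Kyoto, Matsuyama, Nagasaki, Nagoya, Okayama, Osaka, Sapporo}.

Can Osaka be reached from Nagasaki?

Yes

Explore from Nagasaki.
Distance 1: reach Kyoto, Osaka, Sapporo.
Found Osaka.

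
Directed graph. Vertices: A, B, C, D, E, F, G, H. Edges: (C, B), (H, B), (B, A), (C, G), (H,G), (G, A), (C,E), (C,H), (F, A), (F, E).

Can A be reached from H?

Yes

Explore from H.
Distance 1: reach B, G.
Distance 2: reach A.
Found A.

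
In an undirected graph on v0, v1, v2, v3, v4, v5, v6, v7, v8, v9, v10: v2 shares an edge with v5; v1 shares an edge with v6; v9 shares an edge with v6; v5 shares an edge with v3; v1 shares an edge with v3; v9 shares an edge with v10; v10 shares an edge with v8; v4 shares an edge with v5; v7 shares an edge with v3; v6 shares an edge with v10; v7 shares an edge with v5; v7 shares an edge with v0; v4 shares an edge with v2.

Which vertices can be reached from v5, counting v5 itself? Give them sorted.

Start at v5.
Its neighbours: v2, v3, v4, v7.
Then their neighbours: v0, v1.
Then next layer: v6.
Then next layer: v9, v10.
Then next layer: v8.
Every vertex is now reached.

v0, v1, v2, v3, v4, v5, v6, v7, v8, v9, v10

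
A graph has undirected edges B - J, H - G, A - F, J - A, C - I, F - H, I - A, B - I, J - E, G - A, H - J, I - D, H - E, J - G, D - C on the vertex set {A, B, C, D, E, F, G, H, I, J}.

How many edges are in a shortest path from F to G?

Distance 0: F.
Distance 1: A, H.
Distance 2: E, G, I, J — contains G.

2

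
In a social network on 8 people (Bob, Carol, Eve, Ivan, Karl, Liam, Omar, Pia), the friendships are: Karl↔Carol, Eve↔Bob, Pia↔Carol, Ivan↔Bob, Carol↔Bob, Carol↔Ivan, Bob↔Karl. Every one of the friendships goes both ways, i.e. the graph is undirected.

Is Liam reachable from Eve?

No

Explore from Eve.
Distance 1: reach Bob.
Distance 2: reach Carol, Ivan, Karl.
Distance 3: reach Pia.
The search is exhausted without reaching Liam; it lies in a different component.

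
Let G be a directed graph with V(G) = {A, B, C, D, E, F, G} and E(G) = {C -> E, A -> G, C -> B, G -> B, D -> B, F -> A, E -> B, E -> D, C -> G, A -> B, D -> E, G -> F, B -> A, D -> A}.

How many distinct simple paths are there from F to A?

F→A

1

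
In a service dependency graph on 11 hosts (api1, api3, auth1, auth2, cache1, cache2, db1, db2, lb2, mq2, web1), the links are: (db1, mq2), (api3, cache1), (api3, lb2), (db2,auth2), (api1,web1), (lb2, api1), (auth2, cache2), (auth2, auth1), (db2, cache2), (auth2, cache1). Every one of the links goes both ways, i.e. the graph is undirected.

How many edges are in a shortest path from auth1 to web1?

6

Distance 0: auth1.
Distance 1: auth2.
Distance 2: cache1, cache2, db2.
Distance 3: api3.
Distance 4: lb2.
Distance 5: api1.
Distance 6: web1 — contains web1.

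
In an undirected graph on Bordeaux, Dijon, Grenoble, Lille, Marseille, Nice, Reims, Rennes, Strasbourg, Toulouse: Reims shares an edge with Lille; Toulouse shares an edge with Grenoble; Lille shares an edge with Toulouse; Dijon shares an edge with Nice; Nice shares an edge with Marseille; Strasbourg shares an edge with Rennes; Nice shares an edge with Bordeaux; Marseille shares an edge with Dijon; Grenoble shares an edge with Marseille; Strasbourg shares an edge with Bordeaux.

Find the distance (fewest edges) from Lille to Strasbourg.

6

Distance 0: Lille.
Distance 1: Reims, Toulouse.
Distance 2: Grenoble.
Distance 3: Marseille.
Distance 4: Dijon, Nice.
Distance 5: Bordeaux.
Distance 6: Strasbourg — contains Strasbourg.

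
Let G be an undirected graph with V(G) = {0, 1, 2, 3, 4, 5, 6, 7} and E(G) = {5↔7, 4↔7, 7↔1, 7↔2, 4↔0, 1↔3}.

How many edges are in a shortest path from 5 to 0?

Distance 0: 5.
Distance 1: 7.
Distance 2: 1, 2, 4.
Distance 3: 0, 3 — contains 0.

3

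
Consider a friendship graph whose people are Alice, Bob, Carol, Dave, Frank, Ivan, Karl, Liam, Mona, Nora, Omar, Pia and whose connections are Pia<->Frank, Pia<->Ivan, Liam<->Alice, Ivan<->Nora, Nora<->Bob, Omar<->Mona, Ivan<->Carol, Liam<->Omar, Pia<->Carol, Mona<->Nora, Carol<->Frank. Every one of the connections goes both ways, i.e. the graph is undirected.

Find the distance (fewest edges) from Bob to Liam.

4

Distance 0: Bob.
Distance 1: Nora.
Distance 2: Ivan, Mona.
Distance 3: Carol, Omar, Pia.
Distance 4: Frank, Liam — contains Liam.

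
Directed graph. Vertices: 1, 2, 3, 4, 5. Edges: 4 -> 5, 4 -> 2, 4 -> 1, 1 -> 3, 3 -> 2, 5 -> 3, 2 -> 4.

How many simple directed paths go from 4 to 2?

4→1→3→2
4→2
4→5→3→2

3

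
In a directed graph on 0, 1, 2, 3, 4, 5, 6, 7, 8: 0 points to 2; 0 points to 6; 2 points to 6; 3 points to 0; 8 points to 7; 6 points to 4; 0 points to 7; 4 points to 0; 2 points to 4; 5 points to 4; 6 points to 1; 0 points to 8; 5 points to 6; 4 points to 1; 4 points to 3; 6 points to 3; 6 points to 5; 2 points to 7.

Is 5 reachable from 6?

Yes

Explore from 6.
Distance 1: reach 1, 3, 4, 5.
Found 5.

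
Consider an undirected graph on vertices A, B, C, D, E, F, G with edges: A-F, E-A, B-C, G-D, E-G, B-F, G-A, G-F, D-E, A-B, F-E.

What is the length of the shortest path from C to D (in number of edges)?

4

Distance 0: C.
Distance 1: B.
Distance 2: A, F.
Distance 3: E, G.
Distance 4: D — contains D.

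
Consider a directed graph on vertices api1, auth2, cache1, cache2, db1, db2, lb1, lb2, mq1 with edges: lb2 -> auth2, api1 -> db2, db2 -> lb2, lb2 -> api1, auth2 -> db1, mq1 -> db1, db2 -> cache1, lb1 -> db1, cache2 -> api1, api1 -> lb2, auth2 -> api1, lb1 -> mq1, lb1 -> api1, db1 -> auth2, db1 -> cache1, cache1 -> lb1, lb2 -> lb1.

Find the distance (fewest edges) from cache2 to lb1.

Distance 0: cache2.
Distance 1: api1.
Distance 2: db2, lb2.
Distance 3: auth2, cache1, lb1 — contains lb1.

3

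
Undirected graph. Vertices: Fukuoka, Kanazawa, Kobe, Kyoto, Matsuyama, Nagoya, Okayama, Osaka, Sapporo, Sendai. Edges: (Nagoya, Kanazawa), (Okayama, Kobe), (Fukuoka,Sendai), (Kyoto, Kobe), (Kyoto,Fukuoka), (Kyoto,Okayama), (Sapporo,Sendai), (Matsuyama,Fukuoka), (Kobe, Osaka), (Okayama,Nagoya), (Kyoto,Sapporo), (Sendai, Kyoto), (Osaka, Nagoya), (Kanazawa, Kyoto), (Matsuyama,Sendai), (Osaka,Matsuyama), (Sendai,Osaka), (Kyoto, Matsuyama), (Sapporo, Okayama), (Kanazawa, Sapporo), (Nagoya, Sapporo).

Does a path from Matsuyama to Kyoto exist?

Yes

Explore from Matsuyama.
Distance 1: reach Fukuoka, Kyoto, Osaka, Sendai.
Found Kyoto.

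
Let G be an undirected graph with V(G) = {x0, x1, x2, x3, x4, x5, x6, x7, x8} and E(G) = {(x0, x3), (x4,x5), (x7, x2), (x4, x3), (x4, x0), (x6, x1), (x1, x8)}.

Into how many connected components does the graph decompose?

3

From x0: component {x0, x3, x4, x5}.
From x1: component {x1, x6, x8}.
From x2: component {x2, x7}.
That's 3 components.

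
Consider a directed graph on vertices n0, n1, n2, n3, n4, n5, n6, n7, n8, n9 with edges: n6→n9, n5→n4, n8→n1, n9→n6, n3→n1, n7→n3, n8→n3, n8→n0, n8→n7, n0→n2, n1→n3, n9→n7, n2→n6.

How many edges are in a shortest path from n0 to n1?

6

Distance 0: n0.
Distance 1: n2.
Distance 2: n6.
Distance 3: n9.
Distance 4: n7.
Distance 5: n3.
Distance 6: n1 — contains n1.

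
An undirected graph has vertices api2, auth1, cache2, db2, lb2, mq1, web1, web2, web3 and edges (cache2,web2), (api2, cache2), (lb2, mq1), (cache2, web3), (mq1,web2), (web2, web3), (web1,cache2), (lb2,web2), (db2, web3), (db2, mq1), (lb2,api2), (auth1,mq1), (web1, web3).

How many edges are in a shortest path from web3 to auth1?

3

Distance 0: web3.
Distance 1: cache2, db2, web1, web2.
Distance 2: api2, lb2, mq1.
Distance 3: auth1 — contains auth1.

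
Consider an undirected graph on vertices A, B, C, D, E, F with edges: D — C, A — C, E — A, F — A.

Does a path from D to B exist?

No

Explore from D.
Distance 1: reach C.
Distance 2: reach A.
Distance 3: reach E, F.
The search is exhausted without reaching B; it lies in a different component.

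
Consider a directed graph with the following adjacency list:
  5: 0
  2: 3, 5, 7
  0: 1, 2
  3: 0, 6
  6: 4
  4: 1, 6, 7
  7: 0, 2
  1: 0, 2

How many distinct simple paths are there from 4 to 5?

5

4→1→0→2→5
4→1→2→5
4→7→0→1→2→5
4→7→0→2→5
4→7→2→5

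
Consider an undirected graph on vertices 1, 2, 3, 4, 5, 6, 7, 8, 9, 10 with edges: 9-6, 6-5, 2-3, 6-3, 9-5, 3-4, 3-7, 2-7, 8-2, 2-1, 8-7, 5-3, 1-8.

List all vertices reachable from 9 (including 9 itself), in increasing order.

1, 2, 3, 4, 5, 6, 7, 8, 9

Start at 9.
Its neighbours: 5, 6.
Then their neighbours: 3.
Then next layer: 2, 4, 7.
Then next layer: 1, 8.
Nothing further is reachable.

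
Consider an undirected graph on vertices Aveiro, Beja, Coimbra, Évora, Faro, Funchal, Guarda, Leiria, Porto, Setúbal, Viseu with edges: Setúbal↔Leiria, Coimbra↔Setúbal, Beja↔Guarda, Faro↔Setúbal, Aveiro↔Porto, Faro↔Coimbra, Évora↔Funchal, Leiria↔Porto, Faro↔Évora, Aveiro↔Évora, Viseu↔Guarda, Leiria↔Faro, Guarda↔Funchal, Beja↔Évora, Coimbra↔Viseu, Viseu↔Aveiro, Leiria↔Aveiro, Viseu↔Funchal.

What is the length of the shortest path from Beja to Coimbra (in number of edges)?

3

Distance 0: Beja.
Distance 1: Évora, Guarda.
Distance 2: Aveiro, Faro, Funchal, Viseu.
Distance 3: Coimbra, Leiria, Porto, Setúbal — contains Coimbra.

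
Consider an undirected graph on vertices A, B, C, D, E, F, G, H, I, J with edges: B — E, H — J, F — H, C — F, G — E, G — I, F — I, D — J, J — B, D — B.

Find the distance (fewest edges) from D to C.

4

Distance 0: D.
Distance 1: B, J.
Distance 2: E, H.
Distance 3: F, G.
Distance 4: C, I — contains C.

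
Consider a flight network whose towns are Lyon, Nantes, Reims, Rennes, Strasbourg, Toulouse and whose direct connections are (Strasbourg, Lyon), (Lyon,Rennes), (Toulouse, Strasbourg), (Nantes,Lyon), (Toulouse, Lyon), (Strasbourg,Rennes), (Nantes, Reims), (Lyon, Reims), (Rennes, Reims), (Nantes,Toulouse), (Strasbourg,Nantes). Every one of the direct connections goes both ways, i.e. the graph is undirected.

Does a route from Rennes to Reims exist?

Yes

Explore from Rennes.
Distance 1: reach Lyon, Reims, Strasbourg.
Found Reims.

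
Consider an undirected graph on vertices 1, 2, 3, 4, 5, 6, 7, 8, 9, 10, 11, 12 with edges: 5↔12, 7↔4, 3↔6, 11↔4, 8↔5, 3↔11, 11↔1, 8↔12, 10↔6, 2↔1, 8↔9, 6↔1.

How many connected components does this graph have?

From 1: component {1, 2, 3, 4, 6, 7, 10, 11}.
From 5: component {5, 8, 9, 12}.
That's 2 components.

2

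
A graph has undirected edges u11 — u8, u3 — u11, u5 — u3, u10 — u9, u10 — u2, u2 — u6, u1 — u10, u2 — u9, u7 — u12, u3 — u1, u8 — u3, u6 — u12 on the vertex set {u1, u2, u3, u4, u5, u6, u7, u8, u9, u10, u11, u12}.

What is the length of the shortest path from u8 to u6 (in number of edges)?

5

Distance 0: u8.
Distance 1: u3, u11.
Distance 2: u1, u5.
Distance 3: u10.
Distance 4: u2, u9.
Distance 5: u6 — contains u6.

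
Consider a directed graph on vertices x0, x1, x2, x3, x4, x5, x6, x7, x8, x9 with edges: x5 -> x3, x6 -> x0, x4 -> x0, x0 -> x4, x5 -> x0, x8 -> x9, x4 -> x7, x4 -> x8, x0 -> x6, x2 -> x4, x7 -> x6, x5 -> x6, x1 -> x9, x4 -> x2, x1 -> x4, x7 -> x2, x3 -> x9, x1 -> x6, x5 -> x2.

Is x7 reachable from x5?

Yes

Explore from x5.
Distance 1: reach x0, x2, x3, x6.
Distance 2: reach x4, x9.
Distance 3: reach x7, x8.
Found x7.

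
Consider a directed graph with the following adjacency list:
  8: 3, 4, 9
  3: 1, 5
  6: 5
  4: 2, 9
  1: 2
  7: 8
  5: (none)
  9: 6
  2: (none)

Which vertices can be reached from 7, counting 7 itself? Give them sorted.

Start at 7.
Its neighbours: 8.
Then their neighbours: 3, 4, 9.
Then next layer: 1, 2, 5, 6.
Every vertex is now reached.

1, 2, 3, 4, 5, 6, 7, 8, 9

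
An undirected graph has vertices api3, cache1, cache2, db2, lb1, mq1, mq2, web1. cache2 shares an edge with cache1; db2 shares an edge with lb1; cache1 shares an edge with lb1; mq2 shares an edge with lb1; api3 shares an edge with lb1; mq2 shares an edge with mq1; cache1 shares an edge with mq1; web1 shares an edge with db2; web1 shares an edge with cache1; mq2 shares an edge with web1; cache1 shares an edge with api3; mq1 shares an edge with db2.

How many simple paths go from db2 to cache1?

db2–lb1–api3–cache1
db2–lb1–cache1
db2–lb1–mq2–mq1–cache1
db2–lb1–mq2–web1–cache1
db2–mq1–cache1
db2–mq1–mq2–lb1–api3–cache1
db2–mq1–mq2–lb1–cache1
db2–mq1–mq2–web1–cache1
db2–web1–cache1
db2–web1–mq2–lb1–api3–cache1
db2–web1–mq2–lb1–cache1
db2–web1–mq2–mq1–cache1

12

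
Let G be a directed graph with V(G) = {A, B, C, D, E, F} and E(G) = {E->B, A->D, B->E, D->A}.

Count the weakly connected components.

From A: component {A, D}.
From B: component {B, E}.
From C: component {C}.
From F: component {F}.
That's 4 components.

4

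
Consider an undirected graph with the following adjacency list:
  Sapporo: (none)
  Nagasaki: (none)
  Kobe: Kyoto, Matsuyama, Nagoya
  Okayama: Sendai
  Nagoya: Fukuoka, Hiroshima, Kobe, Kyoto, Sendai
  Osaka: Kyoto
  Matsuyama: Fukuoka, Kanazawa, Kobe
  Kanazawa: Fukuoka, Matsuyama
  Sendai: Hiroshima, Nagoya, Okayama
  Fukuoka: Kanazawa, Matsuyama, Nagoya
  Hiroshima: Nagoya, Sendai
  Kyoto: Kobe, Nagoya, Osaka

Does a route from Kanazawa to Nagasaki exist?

Explore from Kanazawa.
Distance 1: reach Fukuoka, Matsuyama.
Distance 2: reach Kobe, Nagoya.
Distance 3: reach Hiroshima, Kyoto, Sendai.
Distance 4: reach Okayama, Osaka.
The search is exhausted without reaching Nagasaki; it lies in a different component.

No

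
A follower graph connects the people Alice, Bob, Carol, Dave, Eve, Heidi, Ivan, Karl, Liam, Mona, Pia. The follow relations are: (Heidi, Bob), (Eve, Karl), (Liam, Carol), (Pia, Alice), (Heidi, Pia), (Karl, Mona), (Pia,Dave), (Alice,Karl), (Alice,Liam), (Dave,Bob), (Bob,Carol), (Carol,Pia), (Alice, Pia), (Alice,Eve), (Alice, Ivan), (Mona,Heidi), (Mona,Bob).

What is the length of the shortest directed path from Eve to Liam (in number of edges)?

Distance 0: Eve.
Distance 1: Karl.
Distance 2: Mona.
Distance 3: Bob, Heidi.
Distance 4: Carol, Pia.
Distance 5: Alice, Dave.
Distance 6: Ivan, Liam — contains Liam.

6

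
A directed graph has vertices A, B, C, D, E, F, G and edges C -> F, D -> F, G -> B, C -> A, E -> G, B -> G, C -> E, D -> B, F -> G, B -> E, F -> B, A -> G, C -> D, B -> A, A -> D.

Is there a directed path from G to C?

No

Explore from G.
Distance 1: reach B.
Distance 2: reach A, E.
Distance 3: reach D.
Distance 4: reach F.
The search from G is exhausted; no directed path reaches C.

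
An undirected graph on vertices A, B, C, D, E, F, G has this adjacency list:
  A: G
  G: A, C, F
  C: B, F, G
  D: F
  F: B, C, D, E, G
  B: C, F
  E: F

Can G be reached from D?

Explore from D.
Distance 1: reach F.
Distance 2: reach B, C, E, G.
Found G.

Yes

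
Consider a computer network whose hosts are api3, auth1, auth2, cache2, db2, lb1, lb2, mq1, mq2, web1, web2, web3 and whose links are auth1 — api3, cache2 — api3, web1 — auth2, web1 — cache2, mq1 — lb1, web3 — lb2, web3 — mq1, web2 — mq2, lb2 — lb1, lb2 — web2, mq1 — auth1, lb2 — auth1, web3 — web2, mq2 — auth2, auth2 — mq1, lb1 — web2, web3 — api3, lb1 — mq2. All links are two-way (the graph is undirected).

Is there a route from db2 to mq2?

db2 has no edges, so nothing is reachable from it.

No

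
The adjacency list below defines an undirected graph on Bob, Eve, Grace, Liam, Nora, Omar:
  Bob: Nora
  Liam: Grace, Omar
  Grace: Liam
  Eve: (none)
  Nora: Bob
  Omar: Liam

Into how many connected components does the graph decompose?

3

From Bob: component {Bob, Nora}.
From Eve: component {Eve}.
From Grace: component {Grace, Liam, Omar}.
That's 3 components.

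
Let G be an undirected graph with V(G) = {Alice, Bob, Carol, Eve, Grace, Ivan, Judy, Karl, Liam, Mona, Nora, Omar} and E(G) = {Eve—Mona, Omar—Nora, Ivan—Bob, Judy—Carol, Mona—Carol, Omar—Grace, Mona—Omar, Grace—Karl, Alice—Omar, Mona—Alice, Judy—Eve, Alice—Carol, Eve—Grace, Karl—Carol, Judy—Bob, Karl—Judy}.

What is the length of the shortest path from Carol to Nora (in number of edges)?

3

Distance 0: Carol.
Distance 1: Alice, Judy, Karl, Mona.
Distance 2: Bob, Eve, Grace, Omar.
Distance 3: Ivan, Nora — contains Nora.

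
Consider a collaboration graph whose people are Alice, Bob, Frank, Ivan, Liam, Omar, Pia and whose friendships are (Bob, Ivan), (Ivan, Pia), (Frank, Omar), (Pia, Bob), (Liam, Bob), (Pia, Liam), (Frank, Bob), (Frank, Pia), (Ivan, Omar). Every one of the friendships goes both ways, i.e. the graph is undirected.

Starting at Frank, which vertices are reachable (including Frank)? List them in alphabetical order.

Bob, Frank, Ivan, Liam, Omar, Pia

Start at Frank.
Its neighbours: Bob, Omar, Pia.
Then their neighbours: Ivan, Liam.
Nothing further is reachable.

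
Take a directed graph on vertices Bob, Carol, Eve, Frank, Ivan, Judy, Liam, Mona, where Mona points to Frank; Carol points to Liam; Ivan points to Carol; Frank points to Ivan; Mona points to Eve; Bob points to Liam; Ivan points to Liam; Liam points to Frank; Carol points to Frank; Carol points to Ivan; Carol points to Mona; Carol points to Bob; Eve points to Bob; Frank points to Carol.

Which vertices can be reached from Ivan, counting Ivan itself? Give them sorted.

Start at Ivan.
Its neighbours: Carol, Liam.
Then their neighbours: Bob, Frank, Mona.
Then next layer: Eve.
Nothing further is reachable.

Bob, Carol, Eve, Frank, Ivan, Liam, Mona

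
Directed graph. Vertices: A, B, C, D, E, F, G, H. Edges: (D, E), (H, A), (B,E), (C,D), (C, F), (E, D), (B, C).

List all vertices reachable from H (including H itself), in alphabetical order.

Start at H.
Its neighbours: A.
Nothing further is reachable.

A, H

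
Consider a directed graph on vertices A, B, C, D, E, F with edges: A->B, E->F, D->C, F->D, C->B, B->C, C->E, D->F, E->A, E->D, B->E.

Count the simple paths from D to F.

D→C→B→E→F
D→C→E→F
D→F

3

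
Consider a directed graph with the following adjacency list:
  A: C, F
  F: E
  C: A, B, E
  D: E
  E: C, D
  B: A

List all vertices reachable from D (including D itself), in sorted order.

Start at D.
Its neighbours: E.
Then their neighbours: C.
Then next layer: A, B.
Then next layer: F.
Every vertex is now reached.

A, B, C, D, E, F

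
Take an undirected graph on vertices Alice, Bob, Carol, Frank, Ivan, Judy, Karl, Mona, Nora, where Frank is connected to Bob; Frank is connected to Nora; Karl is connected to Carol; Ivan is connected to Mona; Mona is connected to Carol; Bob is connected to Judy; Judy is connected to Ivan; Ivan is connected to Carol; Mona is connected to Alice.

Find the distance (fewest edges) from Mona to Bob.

3

Distance 0: Mona.
Distance 1: Alice, Carol, Ivan.
Distance 2: Judy, Karl.
Distance 3: Bob — contains Bob.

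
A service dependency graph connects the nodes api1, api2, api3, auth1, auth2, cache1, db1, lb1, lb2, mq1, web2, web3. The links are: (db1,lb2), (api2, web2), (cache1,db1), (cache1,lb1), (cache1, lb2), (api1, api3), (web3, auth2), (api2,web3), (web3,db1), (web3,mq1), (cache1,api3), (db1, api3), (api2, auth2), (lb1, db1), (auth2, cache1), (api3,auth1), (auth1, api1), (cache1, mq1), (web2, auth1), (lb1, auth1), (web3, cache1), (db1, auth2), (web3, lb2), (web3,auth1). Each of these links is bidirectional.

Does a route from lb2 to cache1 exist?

Yes

Explore from lb2.
Distance 1: reach cache1, db1, web3.
Found cache1.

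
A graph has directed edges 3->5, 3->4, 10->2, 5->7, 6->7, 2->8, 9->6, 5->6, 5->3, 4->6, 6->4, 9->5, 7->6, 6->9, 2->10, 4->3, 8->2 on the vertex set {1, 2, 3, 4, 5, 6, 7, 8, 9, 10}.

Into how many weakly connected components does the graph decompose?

3

From 1: component {1}.
From 2: component {2, 8, 10}.
From 3: component {3, 4, 5, 6, 7, 9}.
That's 3 components.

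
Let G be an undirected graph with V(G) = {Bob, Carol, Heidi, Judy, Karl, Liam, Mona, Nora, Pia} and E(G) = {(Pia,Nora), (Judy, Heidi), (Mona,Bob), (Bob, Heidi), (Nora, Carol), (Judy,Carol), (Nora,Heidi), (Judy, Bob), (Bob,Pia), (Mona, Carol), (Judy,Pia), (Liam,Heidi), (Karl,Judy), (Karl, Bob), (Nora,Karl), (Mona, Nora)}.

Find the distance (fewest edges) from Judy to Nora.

2

Distance 0: Judy.
Distance 1: Bob, Carol, Heidi, Karl, Pia.
Distance 2: Liam, Mona, Nora — contains Nora.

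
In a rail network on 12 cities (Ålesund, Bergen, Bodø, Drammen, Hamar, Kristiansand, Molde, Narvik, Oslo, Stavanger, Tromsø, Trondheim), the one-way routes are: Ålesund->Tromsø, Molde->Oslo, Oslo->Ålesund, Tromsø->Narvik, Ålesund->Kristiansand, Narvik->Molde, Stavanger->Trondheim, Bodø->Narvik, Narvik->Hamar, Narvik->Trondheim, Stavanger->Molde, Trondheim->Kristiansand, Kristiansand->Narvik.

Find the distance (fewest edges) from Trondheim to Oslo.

4

Distance 0: Trondheim.
Distance 1: Kristiansand.
Distance 2: Narvik.
Distance 3: Hamar, Molde.
Distance 4: Oslo — contains Oslo.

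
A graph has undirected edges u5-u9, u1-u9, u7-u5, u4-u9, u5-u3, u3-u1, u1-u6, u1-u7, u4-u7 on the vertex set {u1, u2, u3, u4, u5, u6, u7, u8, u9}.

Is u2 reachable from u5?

No

Explore from u5.
Distance 1: reach u3, u7, u9.
Distance 2: reach u1, u4.
Distance 3: reach u6.
The search is exhausted without reaching u2; it lies in a different component.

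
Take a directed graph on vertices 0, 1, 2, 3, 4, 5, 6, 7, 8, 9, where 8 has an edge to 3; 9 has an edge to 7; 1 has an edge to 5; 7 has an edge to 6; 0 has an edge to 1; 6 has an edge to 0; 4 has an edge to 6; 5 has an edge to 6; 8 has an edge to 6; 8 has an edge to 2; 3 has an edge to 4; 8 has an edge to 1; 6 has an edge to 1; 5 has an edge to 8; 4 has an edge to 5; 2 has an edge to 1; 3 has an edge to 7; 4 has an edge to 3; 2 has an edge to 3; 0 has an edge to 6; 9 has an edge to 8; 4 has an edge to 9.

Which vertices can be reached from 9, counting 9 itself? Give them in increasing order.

0, 1, 2, 3, 4, 5, 6, 7, 8, 9

Start at 9.
Its neighbours: 7, 8.
Then their neighbours: 1, 2, 3, 6.
Then next layer: 0, 4, 5.
Every vertex is now reached.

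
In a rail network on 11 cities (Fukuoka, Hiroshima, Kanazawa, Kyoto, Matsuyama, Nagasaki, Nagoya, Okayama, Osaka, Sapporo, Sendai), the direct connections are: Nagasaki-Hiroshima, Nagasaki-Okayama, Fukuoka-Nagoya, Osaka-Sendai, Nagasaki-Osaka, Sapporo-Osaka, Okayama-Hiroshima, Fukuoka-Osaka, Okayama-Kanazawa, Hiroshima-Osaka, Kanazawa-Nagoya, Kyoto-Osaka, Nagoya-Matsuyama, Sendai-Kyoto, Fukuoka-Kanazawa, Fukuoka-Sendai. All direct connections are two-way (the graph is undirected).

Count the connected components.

From Fukuoka: component {Fukuoka, Hiroshima, Kanazawa, Kyoto, Matsuyama, Nagasaki, Nagoya, Okayama, Osaka, Sapporo, Sendai}.
That's 1 component.

1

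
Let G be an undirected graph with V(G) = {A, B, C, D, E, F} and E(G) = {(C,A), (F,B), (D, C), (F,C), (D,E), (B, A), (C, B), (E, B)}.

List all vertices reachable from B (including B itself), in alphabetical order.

Start at B.
Its neighbours: A, C, E, F.
Then their neighbours: D.
Every vertex is now reached.

A, B, C, D, E, F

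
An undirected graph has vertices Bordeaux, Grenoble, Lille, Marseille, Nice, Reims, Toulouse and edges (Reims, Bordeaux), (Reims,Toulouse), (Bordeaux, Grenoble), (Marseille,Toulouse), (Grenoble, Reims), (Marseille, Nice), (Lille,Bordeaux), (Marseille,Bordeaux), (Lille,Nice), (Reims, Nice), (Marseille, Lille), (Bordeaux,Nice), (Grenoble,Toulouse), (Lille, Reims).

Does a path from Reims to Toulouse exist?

Explore from Reims.
Distance 1: reach Bordeaux, Grenoble, Lille, Nice, Toulouse.
Found Toulouse.

Yes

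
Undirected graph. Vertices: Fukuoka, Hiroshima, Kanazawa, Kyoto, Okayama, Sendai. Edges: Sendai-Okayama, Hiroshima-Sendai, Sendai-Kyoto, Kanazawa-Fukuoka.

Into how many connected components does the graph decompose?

From Fukuoka: component {Fukuoka, Kanazawa}.
From Hiroshima: component {Hiroshima, Kyoto, Okayama, Sendai}.
That's 2 components.

2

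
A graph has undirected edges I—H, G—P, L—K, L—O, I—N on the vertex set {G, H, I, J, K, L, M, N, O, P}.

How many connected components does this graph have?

5

From G: component {G, P}.
From H: component {H, I, N}.
From J: component {J}.
From K: component {K, L, O}.
From M: component {M}.
That's 5 components.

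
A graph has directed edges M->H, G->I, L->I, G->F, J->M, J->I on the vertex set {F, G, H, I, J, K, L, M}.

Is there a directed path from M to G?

No

Explore from M.
Distance 1: reach H.
The search from M is exhausted; no directed path reaches G.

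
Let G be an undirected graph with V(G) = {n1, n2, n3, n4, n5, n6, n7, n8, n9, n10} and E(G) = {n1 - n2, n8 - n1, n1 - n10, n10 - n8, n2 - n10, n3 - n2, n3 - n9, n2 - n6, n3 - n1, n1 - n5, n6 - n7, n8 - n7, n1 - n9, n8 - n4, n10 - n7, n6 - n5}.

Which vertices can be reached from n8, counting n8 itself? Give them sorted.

n1, n2, n3, n4, n5, n6, n7, n8, n9, n10

Start at n8.
Its neighbours: n1, n4, n7, n10.
Then their neighbours: n2, n3, n5, n6, n9.
Every vertex is now reached.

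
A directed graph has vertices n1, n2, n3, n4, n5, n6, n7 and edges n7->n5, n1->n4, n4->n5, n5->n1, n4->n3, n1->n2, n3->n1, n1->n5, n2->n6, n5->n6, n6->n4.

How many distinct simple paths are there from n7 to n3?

3

n7→n5→n1→n2→n6→n4→n3
n7→n5→n1→n4→n3
n7→n5→n6→n4→n3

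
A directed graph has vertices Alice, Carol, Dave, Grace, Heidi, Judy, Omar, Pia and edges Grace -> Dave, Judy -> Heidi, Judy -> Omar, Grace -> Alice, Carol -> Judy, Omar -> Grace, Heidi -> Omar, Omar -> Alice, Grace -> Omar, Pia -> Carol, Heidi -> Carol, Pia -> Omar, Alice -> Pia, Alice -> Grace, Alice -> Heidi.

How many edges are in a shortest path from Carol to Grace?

Distance 0: Carol.
Distance 1: Judy.
Distance 2: Heidi, Omar.
Distance 3: Alice, Grace — contains Grace.

3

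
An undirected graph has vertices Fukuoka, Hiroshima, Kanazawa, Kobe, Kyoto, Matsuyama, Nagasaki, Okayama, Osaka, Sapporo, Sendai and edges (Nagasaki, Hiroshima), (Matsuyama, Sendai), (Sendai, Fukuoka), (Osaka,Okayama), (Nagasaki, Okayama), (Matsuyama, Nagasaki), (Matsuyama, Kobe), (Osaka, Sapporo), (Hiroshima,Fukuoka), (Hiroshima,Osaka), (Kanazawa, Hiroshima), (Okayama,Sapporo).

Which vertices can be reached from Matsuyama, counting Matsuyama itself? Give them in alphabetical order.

Fukuoka, Hiroshima, Kanazawa, Kobe, Matsuyama, Nagasaki, Okayama, Osaka, Sapporo, Sendai

Start at Matsuyama.
Its neighbours: Kobe, Nagasaki, Sendai.
Then their neighbours: Fukuoka, Hiroshima, Okayama.
Then next layer: Kanazawa, Osaka, Sapporo.
Nothing further is reachable.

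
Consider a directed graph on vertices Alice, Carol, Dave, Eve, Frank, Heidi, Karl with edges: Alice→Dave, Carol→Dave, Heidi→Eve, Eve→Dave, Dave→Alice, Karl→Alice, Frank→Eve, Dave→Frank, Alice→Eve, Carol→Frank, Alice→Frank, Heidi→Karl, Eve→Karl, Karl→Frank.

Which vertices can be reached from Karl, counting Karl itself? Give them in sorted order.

Start at Karl.
Its neighbours: Alice, Frank.
Then their neighbours: Dave, Eve.
Nothing further is reachable.

Alice, Dave, Eve, Frank, Karl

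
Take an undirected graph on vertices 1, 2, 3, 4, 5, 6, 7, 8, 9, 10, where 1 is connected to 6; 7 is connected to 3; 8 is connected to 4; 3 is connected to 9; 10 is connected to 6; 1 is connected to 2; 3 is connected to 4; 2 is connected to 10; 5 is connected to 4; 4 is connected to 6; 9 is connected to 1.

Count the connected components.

From 1: component {1, 2, 3, 4, 5, 6, 7, 8, 9, 10}.
That's 1 component.

1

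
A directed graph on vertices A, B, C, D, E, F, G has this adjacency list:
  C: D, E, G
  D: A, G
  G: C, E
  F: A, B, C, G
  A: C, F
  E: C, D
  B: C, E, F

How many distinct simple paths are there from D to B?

1

D→A→F→B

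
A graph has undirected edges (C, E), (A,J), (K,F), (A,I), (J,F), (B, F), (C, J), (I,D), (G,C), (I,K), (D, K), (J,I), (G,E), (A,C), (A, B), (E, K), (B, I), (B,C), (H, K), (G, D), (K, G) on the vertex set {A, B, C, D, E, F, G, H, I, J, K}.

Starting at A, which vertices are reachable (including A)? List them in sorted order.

A, B, C, D, E, F, G, H, I, J, K

Start at A.
Its neighbours: B, C, I, J.
Then their neighbours: D, E, F, G, K.
Then next layer: H.
Every vertex is now reached.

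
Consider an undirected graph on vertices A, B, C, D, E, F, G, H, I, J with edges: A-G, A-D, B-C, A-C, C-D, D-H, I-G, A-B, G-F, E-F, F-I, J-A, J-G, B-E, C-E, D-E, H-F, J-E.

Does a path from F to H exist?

Yes

Explore from F.
Distance 1: reach E, G, H, I.
Found H.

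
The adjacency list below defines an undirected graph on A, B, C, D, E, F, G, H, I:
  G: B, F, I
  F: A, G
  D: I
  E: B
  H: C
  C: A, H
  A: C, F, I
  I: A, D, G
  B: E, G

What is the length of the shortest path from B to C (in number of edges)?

4

Distance 0: B.
Distance 1: E, G.
Distance 2: F, I.
Distance 3: A, D.
Distance 4: C — contains C.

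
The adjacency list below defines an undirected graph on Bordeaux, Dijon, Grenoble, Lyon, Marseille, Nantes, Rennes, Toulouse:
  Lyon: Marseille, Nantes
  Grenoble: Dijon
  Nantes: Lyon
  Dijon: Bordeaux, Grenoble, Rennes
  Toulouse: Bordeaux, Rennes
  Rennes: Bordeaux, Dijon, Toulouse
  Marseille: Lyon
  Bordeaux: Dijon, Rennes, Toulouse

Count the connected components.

From Bordeaux: component {Bordeaux, Dijon, Grenoble, Rennes, Toulouse}.
From Lyon: component {Lyon, Marseille, Nantes}.
That's 2 components.

2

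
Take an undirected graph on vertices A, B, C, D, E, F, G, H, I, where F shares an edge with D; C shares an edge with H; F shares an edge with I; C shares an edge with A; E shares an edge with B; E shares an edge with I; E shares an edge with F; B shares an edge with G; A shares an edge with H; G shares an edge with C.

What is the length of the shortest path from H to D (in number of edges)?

6

Distance 0: H.
Distance 1: A, C.
Distance 2: G.
Distance 3: B.
Distance 4: E.
Distance 5: F, I.
Distance 6: D — contains D.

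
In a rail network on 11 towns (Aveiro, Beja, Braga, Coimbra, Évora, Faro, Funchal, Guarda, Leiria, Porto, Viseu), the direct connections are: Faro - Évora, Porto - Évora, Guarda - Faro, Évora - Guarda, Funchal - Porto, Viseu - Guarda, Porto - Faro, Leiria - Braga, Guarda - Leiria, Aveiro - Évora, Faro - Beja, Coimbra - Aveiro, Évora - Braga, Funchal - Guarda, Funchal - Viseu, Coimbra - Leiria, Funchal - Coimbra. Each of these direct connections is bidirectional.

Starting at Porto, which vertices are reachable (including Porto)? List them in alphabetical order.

Start at Porto.
Its neighbours: Évora, Faro, Funchal.
Then their neighbours: Aveiro, Beja, Braga, Coimbra, Guarda, Viseu.
Then next layer: Leiria.
Every vertex is now reached.

Aveiro, Beja, Braga, Coimbra, Évora, Faro, Funchal, Guarda, Leiria, Porto, Viseu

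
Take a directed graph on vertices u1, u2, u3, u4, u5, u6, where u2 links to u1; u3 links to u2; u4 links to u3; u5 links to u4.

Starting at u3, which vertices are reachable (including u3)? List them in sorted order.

Start at u3.
Its neighbours: u2.
Then their neighbours: u1.
Nothing further is reachable.

u1, u2, u3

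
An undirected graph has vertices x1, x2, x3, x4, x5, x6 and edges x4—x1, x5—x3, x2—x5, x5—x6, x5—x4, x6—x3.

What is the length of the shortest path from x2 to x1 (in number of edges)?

3

Distance 0: x2.
Distance 1: x5.
Distance 2: x3, x4, x6.
Distance 3: x1 — contains x1.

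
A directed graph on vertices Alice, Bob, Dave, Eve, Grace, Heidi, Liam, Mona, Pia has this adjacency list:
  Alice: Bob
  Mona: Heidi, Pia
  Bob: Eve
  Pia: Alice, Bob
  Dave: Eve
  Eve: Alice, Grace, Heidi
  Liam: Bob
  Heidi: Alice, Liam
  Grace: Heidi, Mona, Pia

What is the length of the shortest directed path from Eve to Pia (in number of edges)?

2

Distance 0: Eve.
Distance 1: Alice, Grace, Heidi.
Distance 2: Bob, Liam, Mona, Pia — contains Pia.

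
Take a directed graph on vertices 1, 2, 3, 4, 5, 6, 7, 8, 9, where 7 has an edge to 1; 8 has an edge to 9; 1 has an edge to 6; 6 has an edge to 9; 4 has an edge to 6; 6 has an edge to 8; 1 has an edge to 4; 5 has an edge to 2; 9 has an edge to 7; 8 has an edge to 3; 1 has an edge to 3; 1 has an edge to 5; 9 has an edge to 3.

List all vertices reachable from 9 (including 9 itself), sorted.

Start at 9.
Its neighbours: 3, 7.
Then their neighbours: 1.
Then next layer: 4, 5, 6.
Then next layer: 2, 8.
Every vertex is now reached.

1, 2, 3, 4, 5, 6, 7, 8, 9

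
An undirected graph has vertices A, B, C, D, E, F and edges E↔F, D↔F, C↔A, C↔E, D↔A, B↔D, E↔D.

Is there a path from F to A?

Explore from F.
Distance 1: reach D, E.
Distance 2: reach A, B, C.
Found A.

Yes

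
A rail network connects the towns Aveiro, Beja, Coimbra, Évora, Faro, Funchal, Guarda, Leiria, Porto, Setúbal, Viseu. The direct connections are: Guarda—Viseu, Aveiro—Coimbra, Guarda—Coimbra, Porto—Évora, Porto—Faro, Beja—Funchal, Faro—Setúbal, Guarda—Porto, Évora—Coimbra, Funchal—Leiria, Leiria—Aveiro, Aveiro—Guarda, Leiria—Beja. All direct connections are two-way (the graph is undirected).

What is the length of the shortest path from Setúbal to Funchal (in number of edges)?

Distance 0: Setúbal.
Distance 1: Faro.
Distance 2: Porto.
Distance 3: Évora, Guarda.
Distance 4: Aveiro, Coimbra, Viseu.
Distance 5: Leiria.
Distance 6: Beja, Funchal — contains Funchal.

6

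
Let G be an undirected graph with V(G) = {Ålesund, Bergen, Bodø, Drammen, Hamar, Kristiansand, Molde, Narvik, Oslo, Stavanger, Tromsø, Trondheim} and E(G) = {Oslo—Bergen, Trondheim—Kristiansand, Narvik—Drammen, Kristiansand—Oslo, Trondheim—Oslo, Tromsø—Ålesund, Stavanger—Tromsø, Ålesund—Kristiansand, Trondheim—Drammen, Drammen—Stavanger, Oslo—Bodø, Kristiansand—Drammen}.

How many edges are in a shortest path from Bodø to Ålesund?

3

Distance 0: Bodø.
Distance 1: Oslo.
Distance 2: Bergen, Kristiansand, Trondheim.
Distance 3: Ålesund, Drammen — contains Ålesund.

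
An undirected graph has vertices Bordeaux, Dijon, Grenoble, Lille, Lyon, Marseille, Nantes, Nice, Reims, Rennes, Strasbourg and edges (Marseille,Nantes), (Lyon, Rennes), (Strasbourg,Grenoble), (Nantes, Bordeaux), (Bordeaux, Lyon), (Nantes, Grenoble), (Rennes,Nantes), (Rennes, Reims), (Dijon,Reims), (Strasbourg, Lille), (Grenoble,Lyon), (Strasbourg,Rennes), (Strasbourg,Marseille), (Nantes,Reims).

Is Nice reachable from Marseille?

No

Explore from Marseille.
Distance 1: reach Nantes, Strasbourg.
Distance 2: reach Bordeaux, Grenoble, Lille, Reims, Rennes.
Distance 3: reach Dijon, Lyon.
The search is exhausted without reaching Nice; it lies in a different component.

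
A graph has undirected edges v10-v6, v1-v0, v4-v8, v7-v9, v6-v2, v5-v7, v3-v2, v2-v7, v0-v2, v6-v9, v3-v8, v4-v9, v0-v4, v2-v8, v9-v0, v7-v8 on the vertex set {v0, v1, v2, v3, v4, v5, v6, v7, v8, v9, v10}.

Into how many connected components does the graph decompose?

From v0: component {v0, v1, v2, v3, v4, v5, v6, v7, v8, v9, v10}.
That's 1 component.

1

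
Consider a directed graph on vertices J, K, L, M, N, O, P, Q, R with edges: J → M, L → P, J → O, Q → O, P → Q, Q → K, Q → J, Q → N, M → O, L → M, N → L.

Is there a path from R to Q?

No

R has no outgoing edges, so nothing is reachable from it.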